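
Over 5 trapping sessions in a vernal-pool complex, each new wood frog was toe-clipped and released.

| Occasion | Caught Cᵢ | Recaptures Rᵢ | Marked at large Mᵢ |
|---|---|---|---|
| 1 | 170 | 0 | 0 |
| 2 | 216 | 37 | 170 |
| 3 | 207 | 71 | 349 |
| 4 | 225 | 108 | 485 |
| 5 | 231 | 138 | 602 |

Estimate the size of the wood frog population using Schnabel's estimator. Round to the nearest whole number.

Σ MᵢCᵢ = 0·170 + 170·216 + 349·207 + 485·225 + 602·231 = 0 + 36720 + 72243 + 109125 + 139062 = 357150
Σ Rᵢ = 0 + 37 + 71 + 108 + 138 = 354
N̂ = 357150 / 354 ≈ 1008.9 → 1009

N ≈ 1009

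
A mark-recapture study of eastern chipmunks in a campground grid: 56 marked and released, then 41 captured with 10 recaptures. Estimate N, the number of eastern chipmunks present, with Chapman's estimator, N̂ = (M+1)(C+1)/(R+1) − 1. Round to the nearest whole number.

N ≈ 217

N̂ = (56+1)(41+1)/(10+1) − 1 = 57·42/11 − 1
= 2394/11 − 1 ≈ 217.6 − 1 ≈ 216.6 → 217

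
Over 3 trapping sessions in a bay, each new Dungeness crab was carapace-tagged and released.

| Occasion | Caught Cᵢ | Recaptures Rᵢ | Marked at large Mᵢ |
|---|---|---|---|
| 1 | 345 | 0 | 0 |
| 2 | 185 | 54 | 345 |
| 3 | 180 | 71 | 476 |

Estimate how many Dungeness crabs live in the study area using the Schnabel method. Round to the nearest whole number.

N ≈ 1196

Σ MᵢCᵢ = 0·345 + 345·185 + 476·180 = 0 + 63825 + 85680 = 149505
Σ Rᵢ = 0 + 54 + 71 = 125
N̂ = 149505 / 125 ≈ 1196.0 → 1196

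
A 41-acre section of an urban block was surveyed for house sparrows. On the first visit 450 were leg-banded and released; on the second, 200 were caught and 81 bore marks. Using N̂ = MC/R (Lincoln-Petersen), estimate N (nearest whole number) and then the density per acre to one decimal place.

N̂ = 450·200/81 = 90000/81 ≈ 1111.1 → 1111
Density = N̂ / area = 1111 / 41 ≈ 27.10 → 27.1 per acre

density ≈ 27.1 house sparrows per acre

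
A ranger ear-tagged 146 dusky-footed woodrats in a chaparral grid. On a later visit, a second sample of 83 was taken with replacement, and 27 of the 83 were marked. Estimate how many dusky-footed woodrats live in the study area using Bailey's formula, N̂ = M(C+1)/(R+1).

N = 438

N̂ = 146·(83+1)/(27+1) = 146·84/28 = 12264/28 = 438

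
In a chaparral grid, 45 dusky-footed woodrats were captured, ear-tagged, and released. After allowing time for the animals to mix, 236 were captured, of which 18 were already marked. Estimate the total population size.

N = (45 × 236) / 18 = 10620 / 18 = 590

N = 590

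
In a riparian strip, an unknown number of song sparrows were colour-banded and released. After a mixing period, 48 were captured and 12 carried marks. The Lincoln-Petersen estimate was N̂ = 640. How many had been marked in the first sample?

From N = M·C/R: M = N·R / C = 640·12 / 48 = 7680 / 48 = 160.

M = 160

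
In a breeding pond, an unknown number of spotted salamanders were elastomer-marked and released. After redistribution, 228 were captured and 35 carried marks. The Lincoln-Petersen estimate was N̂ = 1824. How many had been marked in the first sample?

From N = M·C/R: M = N·R / C = 1824·35 / 228 = 63840 / 228 = 280.

M = 280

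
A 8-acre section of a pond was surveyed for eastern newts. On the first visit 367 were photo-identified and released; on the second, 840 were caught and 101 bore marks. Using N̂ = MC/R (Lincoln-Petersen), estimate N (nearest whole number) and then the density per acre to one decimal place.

N̂ = 367·840/101 = 308280/101 ≈ 3052.3 → 3052
Density = N̂ / area = 3052 / 8 ≈ 381.50 → 381.5 per acre

density ≈ 381.5 eastern newts per acre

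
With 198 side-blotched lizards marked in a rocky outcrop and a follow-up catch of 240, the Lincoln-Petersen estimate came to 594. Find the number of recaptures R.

From N = M·C/R: R = M·C / N = 198·240 / 594 = 47520 / 594 = 80.

R = 80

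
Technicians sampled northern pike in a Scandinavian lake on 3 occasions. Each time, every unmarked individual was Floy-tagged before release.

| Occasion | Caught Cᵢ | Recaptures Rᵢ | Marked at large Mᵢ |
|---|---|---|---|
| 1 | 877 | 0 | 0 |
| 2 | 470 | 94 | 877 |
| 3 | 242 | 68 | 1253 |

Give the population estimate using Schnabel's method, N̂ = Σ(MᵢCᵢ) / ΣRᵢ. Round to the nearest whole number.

Σ MᵢCᵢ = 0·877 + 877·470 + 1253·242 = 0 + 412190 + 303226 = 715416
Σ Rᵢ = 0 + 94 + 68 = 162
N̂ = 715416 / 162 ≈ 4416.1 → 4416

N ≈ 4416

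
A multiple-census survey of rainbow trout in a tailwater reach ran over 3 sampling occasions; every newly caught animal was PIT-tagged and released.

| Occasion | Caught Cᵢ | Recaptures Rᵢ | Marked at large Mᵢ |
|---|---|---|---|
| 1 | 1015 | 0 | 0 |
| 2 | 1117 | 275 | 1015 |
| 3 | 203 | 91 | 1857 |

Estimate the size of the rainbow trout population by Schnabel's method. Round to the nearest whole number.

N ≈ 4128

Σ MᵢCᵢ = 0·1015 + 1015·1117 + 1857·203 = 0 + 1133755 + 376971 = 1510726
Σ Rᵢ = 0 + 275 + 91 = 366
N̂ = 1510726 / 366 ≈ 4127.7 → 4128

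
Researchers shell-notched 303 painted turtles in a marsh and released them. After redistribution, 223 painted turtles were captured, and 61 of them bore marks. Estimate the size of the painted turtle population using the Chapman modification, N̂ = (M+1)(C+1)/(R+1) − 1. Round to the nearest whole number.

N̂ = (303+1)(223+1)/(61+1) − 1 = 304·224/62 − 1
= 68096/62 − 1 ≈ 1098.3 − 1 ≈ 1097.3 → 1097

N ≈ 1097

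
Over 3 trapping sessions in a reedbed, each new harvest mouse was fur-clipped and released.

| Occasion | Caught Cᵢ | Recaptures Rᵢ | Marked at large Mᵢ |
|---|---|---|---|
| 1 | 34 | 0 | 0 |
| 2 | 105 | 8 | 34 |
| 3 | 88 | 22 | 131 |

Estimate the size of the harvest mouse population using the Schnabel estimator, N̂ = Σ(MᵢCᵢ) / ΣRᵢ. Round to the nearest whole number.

N ≈ 503

Σ MᵢCᵢ = 0·34 + 34·105 + 131·88 = 0 + 3570 + 11528 = 15098
Σ Rᵢ = 0 + 8 + 22 = 30
N̂ = 15098 / 30 ≈ 503.3 → 503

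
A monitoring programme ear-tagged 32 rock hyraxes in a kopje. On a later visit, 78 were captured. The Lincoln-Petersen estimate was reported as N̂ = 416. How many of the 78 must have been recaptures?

R = 6

From N = M·C/R: R = M·C / N = 32·78 / 416 = 2496 / 416 = 6.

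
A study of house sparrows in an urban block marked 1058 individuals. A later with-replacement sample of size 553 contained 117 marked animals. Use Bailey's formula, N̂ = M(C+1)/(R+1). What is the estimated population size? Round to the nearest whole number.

N ≈ 4967

N̂ = 1058·(553+1)/(117+1) = 1058·554/118 = 586132/118 ≈ 4967.2 → 4967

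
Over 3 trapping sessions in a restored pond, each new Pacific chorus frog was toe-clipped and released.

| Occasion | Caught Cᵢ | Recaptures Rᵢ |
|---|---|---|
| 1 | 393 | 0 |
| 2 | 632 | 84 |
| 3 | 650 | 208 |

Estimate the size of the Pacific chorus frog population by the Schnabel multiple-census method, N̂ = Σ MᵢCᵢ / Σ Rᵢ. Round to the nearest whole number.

N ≈ 2945

Marked at large before each occasion: Mᵢ = Σⱼ<ᵢ (Cⱼ − Rⱼ) → M1=0, M2=393, M3=941
Σ MᵢCᵢ = 0·393 + 393·632 + 941·650 = 0 + 248376 + 611650 = 860026
Σ Rᵢ = 0 + 84 + 208 = 292
N̂ = 860026 / 292 ≈ 2945.3 → 2945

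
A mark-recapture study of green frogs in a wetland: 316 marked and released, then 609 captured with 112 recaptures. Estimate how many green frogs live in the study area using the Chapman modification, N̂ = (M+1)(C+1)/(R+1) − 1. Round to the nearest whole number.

N ≈ 1710

N̂ = (316+1)(609+1)/(112+1) − 1 = 317·610/113 − 1
= 193370/113 − 1 ≈ 1711.2 − 1 ≈ 1710.2 → 1710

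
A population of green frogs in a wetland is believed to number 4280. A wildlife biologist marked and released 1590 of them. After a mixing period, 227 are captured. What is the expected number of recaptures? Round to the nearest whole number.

The marked fraction of the population is 1590/4280, so in a sample of 227 expect C·(M/N) marked.
E[R] = 1590 × 227 / 4280 = 360930 / 4280 ≈ 84.3 → 84

expected recaptures ≈ 84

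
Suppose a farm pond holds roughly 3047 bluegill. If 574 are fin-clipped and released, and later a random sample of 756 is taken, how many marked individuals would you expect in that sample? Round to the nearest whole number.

Expected recaptures E[R] = M·C / N.
E[R] = 574 × 756 / 3047 = 433944 / 3047 ≈ 142.4 → 142

expected recaptures ≈ 142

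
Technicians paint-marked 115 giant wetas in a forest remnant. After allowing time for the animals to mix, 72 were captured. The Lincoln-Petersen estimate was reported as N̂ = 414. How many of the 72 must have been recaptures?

R = 20

From N = M·C/R: R = M·C / N = 115·72 / 414 = 8280 / 414 = 20.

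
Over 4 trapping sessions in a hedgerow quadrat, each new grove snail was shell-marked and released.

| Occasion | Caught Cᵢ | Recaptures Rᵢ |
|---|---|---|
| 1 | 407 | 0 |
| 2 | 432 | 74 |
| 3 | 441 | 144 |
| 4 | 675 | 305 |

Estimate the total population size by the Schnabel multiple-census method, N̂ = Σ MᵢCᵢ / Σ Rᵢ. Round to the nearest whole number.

Marked at large before each occasion: Mᵢ = Σⱼ<ᵢ (Cⱼ − Rⱼ) → M1=0, M2=407, M3=765, M4=1062
Σ MᵢCᵢ = 0·407 + 407·432 + 765·441 + 1062·675 = 0 + 175824 + 337365 + 716850 = 1230039
Σ Rᵢ = 0 + 74 + 144 + 305 = 523
N̂ = 1230039 / 523 ≈ 2351.9 → 2352

N ≈ 2352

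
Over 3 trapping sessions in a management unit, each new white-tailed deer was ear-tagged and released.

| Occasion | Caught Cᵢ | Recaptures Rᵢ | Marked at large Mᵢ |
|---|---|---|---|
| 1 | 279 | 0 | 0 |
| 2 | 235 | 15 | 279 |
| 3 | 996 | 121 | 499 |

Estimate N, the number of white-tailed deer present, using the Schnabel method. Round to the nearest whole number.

N ≈ 4137

Σ MᵢCᵢ = 0·279 + 279·235 + 499·996 = 0 + 65565 + 497004 = 562569
Σ Rᵢ = 0 + 15 + 121 = 136
N̂ = 562569 / 136 ≈ 4136.5 → 4137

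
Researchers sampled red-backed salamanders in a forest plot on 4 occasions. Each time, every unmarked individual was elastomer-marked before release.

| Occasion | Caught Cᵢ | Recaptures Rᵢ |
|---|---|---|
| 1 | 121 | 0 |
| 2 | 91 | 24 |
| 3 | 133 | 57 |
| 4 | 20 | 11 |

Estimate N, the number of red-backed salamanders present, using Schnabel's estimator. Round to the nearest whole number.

N ≈ 449

Marked at large before each occasion: Mᵢ = Σⱼ<ᵢ (Cⱼ − Rⱼ) → M1=0, M2=121, M3=188, M4=264
Σ MᵢCᵢ = 0·121 + 121·91 + 188·133 + 264·20 = 0 + 11011 + 25004 + 5280 = 41295
Σ Rᵢ = 0 + 24 + 57 + 11 = 92
N̂ = 41295 / 92 ≈ 448.9 → 449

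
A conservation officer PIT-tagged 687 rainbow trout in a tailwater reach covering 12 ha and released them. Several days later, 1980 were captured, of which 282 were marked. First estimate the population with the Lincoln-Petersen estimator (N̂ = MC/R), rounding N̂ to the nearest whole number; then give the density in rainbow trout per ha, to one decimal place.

N̂ = 687·1980/282 = 1360260/282 ≈ 4823.6 → 4824
Density = N̂ / area = 4824 / 12 = 402.0 per ha

density ≈ 402.0 rainbow trout per ha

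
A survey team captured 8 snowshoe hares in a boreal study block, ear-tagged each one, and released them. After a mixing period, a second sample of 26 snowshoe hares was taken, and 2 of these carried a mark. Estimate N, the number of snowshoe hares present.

N = (8 × 26) / 2 = 208 / 2 = 104

N = 104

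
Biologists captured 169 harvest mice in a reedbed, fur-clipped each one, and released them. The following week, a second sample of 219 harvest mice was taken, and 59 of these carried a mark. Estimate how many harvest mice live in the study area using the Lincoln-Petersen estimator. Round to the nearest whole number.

N ≈ 627

Lincoln-Petersen assumes M/N = R/C, so N = M·C / R.
N = (169 × 219) / 59 = 37011 / 59 ≈ 627.3 → 627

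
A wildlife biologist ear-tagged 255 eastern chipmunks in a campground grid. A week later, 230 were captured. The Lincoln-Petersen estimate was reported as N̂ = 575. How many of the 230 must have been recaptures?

R = 102

From N = M·C/R: R = M·C / N = 255·230 / 575 = 58650 / 575 = 102.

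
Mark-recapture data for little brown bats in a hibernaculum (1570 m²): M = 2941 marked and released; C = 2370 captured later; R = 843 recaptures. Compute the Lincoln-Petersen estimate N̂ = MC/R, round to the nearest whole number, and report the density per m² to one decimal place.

density ≈ 5.3 little brown bats per m²

N̂ = 2941·2370/843 = 6970170/843 ≈ 8268.3 → 8268
Density = N̂ / area = 8268 / 1570 ≈ 5.27 → 5.3 per m²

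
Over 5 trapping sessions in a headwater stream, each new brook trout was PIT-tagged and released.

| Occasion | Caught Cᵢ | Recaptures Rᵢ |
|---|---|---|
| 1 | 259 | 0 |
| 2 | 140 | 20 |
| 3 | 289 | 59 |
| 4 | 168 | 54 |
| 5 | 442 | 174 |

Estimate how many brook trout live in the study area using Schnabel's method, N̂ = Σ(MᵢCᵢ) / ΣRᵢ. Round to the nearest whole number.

Marked at large before each occasion: Mᵢ = Σⱼ<ᵢ (Cⱼ − Rⱼ) → M1=0, M2=259, M3=379, M4=609, M5=723
Σ MᵢCᵢ = 0·259 + 259·140 + 379·289 + 609·168 + 723·442 = 0 + 36260 + 109531 + 102312 + 319566 = 567669
Σ Rᵢ = 0 + 20 + 59 + 54 + 174 = 307
N̂ = 567669 / 307 ≈ 1849.1 → 1849

N ≈ 1849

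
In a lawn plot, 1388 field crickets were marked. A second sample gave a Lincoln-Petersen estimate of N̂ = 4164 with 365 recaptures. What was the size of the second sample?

C = 1095

From N = M·C/R: C = N·R / M = 4164·365 / 1388 = 1519860 / 1388 = 1095.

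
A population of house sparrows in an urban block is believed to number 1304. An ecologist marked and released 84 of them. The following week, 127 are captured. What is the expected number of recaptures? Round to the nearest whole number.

expected recaptures ≈ 8

The marked fraction of the population is 84/1304, so in a sample of 127 expect C·(M/N) marked.
E[R] = 84 × 127 / 1304 = 10668 / 1304 ≈ 8.2 → 8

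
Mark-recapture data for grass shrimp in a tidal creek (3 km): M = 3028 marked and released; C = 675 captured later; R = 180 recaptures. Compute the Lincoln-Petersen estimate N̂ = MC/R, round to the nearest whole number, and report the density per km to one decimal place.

density ≈ 3785.0 grass shrimp per km

N̂ = 3028·675/180 = 2043900/180 = 11355
Density = N̂ / area = 11355 / 3 = 3785.0 per km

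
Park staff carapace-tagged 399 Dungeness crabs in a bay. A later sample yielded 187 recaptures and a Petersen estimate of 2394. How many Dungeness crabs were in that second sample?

From N = M·C/R: C = N·R / M = 2394·187 / 399 = 447678 / 399 = 1122.

C = 1122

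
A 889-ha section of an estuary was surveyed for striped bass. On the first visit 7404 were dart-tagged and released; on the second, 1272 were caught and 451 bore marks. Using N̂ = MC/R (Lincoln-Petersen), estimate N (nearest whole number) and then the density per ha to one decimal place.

N̂ = 7404·1272/451 = 9417888/451 ≈ 20882.2 → 20882
Density = N̂ / area = 20882 / 889 ≈ 23.49 → 23.5 per ha

density ≈ 23.5 striped bass per ha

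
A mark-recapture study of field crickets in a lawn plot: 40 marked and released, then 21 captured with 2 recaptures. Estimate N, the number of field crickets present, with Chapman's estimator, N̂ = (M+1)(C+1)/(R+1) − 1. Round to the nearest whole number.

N̂ = (40+1)(21+1)/(2+1) − 1 = 41·22/3 − 1
= 902/3 − 1 ≈ 300.7 − 1 ≈ 299.7 → 300

N ≈ 300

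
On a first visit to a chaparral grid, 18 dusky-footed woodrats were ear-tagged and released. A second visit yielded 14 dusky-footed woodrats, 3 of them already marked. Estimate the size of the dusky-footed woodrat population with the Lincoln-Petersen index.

N = 84

N = (18 × 14) / 3 = 252 / 3 = 84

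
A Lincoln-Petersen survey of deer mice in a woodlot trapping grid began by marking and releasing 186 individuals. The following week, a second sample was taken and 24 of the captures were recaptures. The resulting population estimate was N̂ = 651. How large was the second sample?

C = 84

From N = M·C/R: C = N·R / M = 651·24 / 186 = 15624 / 186 = 84.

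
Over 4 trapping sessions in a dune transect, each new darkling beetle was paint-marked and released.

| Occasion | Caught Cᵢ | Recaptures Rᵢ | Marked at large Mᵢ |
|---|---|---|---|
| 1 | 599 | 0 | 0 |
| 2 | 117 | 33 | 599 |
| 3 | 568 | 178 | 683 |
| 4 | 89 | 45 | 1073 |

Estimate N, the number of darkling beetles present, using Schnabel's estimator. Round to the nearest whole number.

N ≈ 2162

Σ MᵢCᵢ = 0·599 + 599·117 + 683·568 + 1073·89 = 0 + 70083 + 387944 + 95497 = 553524
Σ Rᵢ = 0 + 33 + 178 + 45 = 256
N̂ = 553524 / 256 ≈ 2162.2 → 2162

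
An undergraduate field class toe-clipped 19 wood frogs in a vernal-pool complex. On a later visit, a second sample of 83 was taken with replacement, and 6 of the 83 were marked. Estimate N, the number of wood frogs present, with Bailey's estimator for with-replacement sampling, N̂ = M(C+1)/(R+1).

N̂ = 19·(83+1)/(6+1) = 19·84/7 = 1596/7 = 228

N = 228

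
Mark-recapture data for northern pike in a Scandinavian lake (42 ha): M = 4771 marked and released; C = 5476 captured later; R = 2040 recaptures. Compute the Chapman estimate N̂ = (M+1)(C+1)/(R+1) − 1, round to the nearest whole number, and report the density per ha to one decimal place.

N̂ = 4772·5477/2041 − 1 = 26136244/2041 − 1 ≈ 12804.6 → 12805
Density = N̂ / area = 12805 / 42 ≈ 304.88 → 304.9 per ha

density ≈ 304.9 northern pike per ha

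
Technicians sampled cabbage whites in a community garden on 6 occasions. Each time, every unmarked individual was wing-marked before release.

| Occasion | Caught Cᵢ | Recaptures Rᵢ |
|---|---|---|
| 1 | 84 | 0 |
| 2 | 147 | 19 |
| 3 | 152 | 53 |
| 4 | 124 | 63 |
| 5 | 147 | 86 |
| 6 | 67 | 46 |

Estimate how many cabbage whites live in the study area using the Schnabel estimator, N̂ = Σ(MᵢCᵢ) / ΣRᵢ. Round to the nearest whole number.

N ≈ 625

Marked at large before each occasion: Mᵢ = Σⱼ<ᵢ (Cⱼ − Rⱼ) → M1=0, M2=84, M3=212, M4=311, M5=372, M6=433
Σ MᵢCᵢ = 0·84 + 84·147 + 212·152 + 311·124 + 372·147 + 433·67 = 0 + 12348 + 32224 + 38564 + 54684 + 29011 = 166831
Σ Rᵢ = 0 + 19 + 53 + 63 + 86 + 46 = 267
N̂ = 166831 / 267 ≈ 624.8 → 625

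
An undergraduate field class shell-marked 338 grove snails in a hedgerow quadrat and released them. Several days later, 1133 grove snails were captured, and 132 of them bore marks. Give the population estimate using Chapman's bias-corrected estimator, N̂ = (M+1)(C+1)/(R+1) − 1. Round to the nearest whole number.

N ≈ 2889

N̂ = (338+1)(1133+1)/(132+1) − 1 = 339·1134/133 − 1
= 384426/133 − 1 ≈ 2890.4 − 1 ≈ 2889.4 → 2889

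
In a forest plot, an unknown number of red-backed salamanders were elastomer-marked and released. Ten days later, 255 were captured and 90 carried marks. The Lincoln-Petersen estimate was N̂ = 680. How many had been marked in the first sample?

From N = M·C/R: M = N·R / C = 680·90 / 255 = 61200 / 255 = 240.

M = 240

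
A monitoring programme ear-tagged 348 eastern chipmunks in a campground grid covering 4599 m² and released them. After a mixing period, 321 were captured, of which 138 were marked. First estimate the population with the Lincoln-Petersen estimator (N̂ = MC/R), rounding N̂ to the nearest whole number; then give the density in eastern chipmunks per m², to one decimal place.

N̂ = 348·321/138 = 111708/138 ≈ 809.48 → 809
Density = N̂ / area = 809 / 4599 ≈ 0.18 → 0.2 per m²

density ≈ 0.2 eastern chipmunks per m²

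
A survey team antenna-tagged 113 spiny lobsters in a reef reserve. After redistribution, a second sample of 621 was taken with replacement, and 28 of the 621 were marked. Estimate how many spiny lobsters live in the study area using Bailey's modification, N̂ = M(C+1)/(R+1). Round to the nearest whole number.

N ≈ 2424

N̂ = 113·(621+1)/(28+1) = 113·622/29 = 70286/29 ≈ 2423.7 → 2424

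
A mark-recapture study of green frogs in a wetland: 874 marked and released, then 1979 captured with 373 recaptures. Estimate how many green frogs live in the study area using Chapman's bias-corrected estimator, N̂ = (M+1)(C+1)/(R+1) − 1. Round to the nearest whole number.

N̂ = (874+1)(1979+1)/(373+1) − 1 = 875·1980/374 − 1
= 1732500/374 − 1 ≈ 4632.4 − 1 ≈ 4631.4 → 4631

N ≈ 4631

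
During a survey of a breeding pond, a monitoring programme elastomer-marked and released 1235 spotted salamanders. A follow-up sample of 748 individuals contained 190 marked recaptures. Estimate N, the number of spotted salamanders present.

Lincoln-Petersen assumes M/N = R/C, so N = M·C / R.
N = (1235 × 748) / 190 = 923780 / 190 = 4862

N = 4862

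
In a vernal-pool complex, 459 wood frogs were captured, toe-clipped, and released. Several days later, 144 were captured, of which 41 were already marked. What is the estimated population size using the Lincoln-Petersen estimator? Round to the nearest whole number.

Lincoln-Petersen assumes M/N = R/C, so N = M·C / R.
N = (459 × 144) / 41 = 66096 / 41 ≈ 1612.1 → 1612

N ≈ 1612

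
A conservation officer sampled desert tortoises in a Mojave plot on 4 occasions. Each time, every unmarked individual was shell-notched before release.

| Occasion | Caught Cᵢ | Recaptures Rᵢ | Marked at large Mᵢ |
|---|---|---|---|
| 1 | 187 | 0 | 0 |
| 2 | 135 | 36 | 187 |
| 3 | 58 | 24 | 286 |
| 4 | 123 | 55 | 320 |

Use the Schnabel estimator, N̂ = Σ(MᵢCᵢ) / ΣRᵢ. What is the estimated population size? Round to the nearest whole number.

N ≈ 706

Σ MᵢCᵢ = 0·187 + 187·135 + 286·58 + 320·123 = 0 + 25245 + 16588 + 39360 = 81193
Σ Rᵢ = 0 + 36 + 24 + 55 = 115
N̂ = 81193 / 115 ≈ 706.0 → 706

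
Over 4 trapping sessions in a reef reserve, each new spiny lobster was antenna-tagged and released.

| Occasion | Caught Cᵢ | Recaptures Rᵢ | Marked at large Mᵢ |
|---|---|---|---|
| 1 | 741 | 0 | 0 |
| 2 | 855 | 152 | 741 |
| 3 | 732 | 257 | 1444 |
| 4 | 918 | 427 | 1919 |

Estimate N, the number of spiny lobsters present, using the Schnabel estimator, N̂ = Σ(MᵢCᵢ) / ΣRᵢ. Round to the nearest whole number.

Σ MᵢCᵢ = 0·741 + 741·855 + 1444·732 + 1919·918 = 0 + 633555 + 1057008 + 1761642 = 3452205
Σ Rᵢ = 0 + 152 + 257 + 427 = 836
N̂ = 3452205 / 836 ≈ 4129.4 → 4129

N ≈ 4129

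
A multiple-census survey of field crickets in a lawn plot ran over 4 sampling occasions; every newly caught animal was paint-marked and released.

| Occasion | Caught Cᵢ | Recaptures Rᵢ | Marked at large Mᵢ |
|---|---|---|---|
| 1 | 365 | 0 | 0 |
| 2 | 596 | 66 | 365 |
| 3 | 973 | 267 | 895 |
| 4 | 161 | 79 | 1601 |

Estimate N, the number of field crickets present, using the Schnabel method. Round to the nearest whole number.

N ≈ 3267

Σ MᵢCᵢ = 0·365 + 365·596 + 895·973 + 1601·161 = 0 + 217540 + 870835 + 257761 = 1346136
Σ Rᵢ = 0 + 66 + 267 + 79 = 412
N̂ = 1346136 / 412 ≈ 3267.3 → 3267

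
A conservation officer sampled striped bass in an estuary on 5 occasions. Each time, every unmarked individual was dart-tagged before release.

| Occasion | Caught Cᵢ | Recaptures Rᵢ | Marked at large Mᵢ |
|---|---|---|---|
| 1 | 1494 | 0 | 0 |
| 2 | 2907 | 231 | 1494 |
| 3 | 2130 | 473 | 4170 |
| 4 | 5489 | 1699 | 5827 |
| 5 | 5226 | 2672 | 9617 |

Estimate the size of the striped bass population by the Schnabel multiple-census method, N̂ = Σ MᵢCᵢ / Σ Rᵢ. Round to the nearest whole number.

N ≈ 18,811

Σ MᵢCᵢ = 0·1494 + 1494·2907 + 4170·2130 + 5827·5489 + 9617·5226 = 0 + 4343058 + 8882100 + 31984403 + 50258442 = 95468003
Σ Rᵢ = 0 + 231 + 473 + 1699 + 2672 = 5075
N̂ = 95468003 / 5075 ≈ 18811.4 → 18811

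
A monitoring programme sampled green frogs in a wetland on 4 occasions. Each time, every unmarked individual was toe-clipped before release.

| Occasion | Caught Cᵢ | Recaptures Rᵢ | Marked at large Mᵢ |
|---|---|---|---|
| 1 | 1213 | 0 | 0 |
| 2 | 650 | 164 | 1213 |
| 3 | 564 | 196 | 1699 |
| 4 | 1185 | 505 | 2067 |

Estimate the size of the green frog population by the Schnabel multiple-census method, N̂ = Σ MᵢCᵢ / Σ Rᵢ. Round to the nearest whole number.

Σ MᵢCᵢ = 0·1213 + 1213·650 + 1699·564 + 2067·1185 = 0 + 788450 + 958236 + 2449395 = 4196081
Σ Rᵢ = 0 + 164 + 196 + 505 = 865
N̂ = 4196081 / 865 ≈ 4851.0 → 4851

N ≈ 4851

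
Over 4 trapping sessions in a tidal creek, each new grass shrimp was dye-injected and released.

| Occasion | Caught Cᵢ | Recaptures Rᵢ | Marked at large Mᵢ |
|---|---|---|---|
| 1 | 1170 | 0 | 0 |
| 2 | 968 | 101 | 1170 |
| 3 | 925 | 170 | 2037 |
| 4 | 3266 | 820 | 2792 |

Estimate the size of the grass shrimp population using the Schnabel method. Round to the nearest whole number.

Σ MᵢCᵢ = 0·1170 + 1170·968 + 2037·925 + 2792·3266 = 0 + 1132560 + 1884225 + 9118672 = 12135457
Σ Rᵢ = 0 + 101 + 170 + 820 = 1091
N̂ = 12135457 / 1091 ≈ 11123.2 → 11123

N ≈ 11,123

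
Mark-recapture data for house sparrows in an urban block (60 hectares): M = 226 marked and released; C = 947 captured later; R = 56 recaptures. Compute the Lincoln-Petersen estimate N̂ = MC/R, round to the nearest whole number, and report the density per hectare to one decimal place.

N̂ = 226·947/56 = 214022/56 ≈ 3821.8 → 3822
Density = N̂ / area = 3822 / 60 ≈ 63.70 → 63.7 per hectare

density ≈ 63.7 house sparrows per hectare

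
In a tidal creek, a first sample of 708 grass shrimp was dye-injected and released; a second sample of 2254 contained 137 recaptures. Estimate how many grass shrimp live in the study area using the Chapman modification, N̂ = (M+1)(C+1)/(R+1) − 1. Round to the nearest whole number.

N ≈ 11,584

N̂ = (708+1)(2254+1)/(137+1) − 1 = 709·2255/138 − 1
= 1598795/138 − 1 ≈ 11585.47 − 1 ≈ 11584.47 → 11584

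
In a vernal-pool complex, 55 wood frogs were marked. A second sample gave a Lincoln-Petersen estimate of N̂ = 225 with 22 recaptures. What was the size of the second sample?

From N = M·C/R: C = N·R / M = 225·22 / 55 = 4950 / 55 = 90.

C = 90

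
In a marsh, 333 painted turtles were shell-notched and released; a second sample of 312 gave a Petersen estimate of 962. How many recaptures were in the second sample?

R = 108

From N = M·C/R: R = M·C / N = 333·312 / 962 = 103896 / 962 = 108.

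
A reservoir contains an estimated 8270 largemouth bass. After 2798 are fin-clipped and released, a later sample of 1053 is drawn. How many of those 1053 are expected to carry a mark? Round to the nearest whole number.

expected recaptures ≈ 356

The marked fraction of the population is 2798/8270, so in a sample of 1053 expect C·(M/N) marked.
E[R] = 2798 × 1053 / 8270 = 2946294 / 8270 ≈ 356.3 → 356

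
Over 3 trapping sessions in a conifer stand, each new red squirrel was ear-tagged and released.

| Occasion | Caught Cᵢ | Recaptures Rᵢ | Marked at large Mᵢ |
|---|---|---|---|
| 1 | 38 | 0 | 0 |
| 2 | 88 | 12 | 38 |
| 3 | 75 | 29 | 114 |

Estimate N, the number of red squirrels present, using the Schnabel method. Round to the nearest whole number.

Σ MᵢCᵢ = 0·38 + 38·88 + 114·75 = 0 + 3344 + 8550 = 11894
Σ Rᵢ = 0 + 12 + 29 = 41
N̂ = 11894 / 41 ≈ 290.1 → 290

N ≈ 290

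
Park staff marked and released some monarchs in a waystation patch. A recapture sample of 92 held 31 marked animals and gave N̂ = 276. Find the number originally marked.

From N = M·C/R: M = N·R / C = 276·31 / 92 = 8556 / 92 = 93.

M = 93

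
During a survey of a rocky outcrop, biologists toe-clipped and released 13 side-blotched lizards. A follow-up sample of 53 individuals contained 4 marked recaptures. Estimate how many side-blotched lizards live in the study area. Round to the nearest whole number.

Lincoln-Petersen assumes M/N = R/C, so N = M·C / R.
N = (13 × 53) / 4 = 689 / 4 ≈ 172.2 → 172

N ≈ 172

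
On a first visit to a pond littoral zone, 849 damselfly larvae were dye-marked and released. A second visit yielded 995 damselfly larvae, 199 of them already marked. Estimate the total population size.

N = 4245

The marked fraction in the recapture sample should equal the marked fraction in the population: 199/995 = 849/N.
N = (849 × 995) / 199 = 844755 / 199 = 4245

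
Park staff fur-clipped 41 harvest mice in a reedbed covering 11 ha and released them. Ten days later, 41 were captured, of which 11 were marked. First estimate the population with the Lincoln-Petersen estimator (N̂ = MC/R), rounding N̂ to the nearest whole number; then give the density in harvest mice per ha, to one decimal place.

density ≈ 13.9 harvest mice per ha

N̂ = 41·41/11 = 1681/11 ≈ 152.8 → 153
Density = N̂ / area = 153 / 11 ≈ 13.91 → 13.9 per ha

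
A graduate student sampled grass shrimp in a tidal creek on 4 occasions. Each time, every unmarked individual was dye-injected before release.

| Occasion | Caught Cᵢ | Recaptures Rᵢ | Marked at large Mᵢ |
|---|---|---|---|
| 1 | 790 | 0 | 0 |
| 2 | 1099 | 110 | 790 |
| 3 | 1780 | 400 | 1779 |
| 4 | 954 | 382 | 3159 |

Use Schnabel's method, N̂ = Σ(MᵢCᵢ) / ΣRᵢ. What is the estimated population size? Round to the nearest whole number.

N ≈ 7902

Σ MᵢCᵢ = 0·790 + 790·1099 + 1779·1780 + 3159·954 = 0 + 868210 + 3166620 + 3013686 = 7048516
Σ Rᵢ = 0 + 110 + 400 + 382 = 892
N̂ = 7048516 / 892 ≈ 7901.9 → 7902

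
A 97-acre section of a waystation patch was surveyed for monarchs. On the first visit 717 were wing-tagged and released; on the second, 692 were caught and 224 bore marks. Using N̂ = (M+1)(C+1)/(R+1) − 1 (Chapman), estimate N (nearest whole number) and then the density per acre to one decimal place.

density ≈ 22.8 monarchs per acre

N̂ = 718·693/225 − 1 = 497574/225 − 1 ≈ 2210.4 → 2210
Density = N̂ / area = 2210 / 97 ≈ 22.78 → 22.8 per acre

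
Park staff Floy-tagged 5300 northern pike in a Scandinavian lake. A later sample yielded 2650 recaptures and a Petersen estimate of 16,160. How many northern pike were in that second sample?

From N = M·C/R: C = N·R / M = 16160·2650 / 5300 = 42824000 / 5300 = 8080.

C = 8080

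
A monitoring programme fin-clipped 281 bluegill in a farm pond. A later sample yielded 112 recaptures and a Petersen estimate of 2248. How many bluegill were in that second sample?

C = 896

From N = M·C/R: C = N·R / M = 2248·112 / 281 = 251776 / 281 = 896.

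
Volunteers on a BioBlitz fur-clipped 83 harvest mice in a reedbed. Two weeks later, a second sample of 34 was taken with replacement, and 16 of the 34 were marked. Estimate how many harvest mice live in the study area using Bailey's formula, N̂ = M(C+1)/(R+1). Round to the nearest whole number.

N ≈ 171

N̂ = 83·(34+1)/(16+1) = 83·35/17 = 2905/17 ≈ 170.9 → 171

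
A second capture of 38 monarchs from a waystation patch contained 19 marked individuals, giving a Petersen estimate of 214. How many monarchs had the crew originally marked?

From N = M·C/R: M = N·R / C = 214·19 / 38 = 4066 / 38 = 107.

M = 107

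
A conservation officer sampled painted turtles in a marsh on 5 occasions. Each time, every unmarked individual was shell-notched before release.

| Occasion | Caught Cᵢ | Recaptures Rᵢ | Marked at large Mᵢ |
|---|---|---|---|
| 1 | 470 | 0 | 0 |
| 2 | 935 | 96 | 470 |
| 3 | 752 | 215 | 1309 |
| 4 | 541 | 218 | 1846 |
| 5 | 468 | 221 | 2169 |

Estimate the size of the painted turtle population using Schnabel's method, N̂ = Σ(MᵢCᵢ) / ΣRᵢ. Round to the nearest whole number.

Σ MᵢCᵢ = 0·470 + 470·935 + 1309·752 + 1846·541 + 2169·468 = 0 + 439450 + 984368 + 998686 + 1015092 = 3437596
Σ Rᵢ = 0 + 96 + 215 + 218 + 221 = 750
N̂ = 3437596 / 750 ≈ 4583.46 → 4583

N ≈ 4583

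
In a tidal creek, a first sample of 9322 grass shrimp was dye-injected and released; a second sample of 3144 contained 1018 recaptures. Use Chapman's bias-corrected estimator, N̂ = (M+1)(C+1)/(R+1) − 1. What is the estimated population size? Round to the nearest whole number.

N̂ = (9322+1)(3144+1)/(1018+1) − 1 = 9323·3145/1019 − 1
= 29320835/1019 − 1 ≈ 28774.1 − 1 ≈ 28773.1 → 28773

N ≈ 28,773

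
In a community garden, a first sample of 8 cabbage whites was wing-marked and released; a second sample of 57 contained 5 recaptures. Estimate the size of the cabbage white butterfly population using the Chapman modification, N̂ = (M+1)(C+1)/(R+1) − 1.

N̂ = (8+1)(57+1)/(5+1) − 1 = 9·58/6 − 1
= 522/6 − 1 = 87 − 1 = 86

N = 86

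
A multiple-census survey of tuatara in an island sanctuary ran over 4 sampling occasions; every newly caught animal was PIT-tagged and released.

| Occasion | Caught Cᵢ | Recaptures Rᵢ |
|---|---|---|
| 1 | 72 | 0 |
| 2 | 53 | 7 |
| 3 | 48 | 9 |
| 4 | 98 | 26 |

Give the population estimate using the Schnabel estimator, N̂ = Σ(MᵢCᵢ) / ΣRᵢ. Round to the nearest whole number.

Marked at large before each occasion: Mᵢ = Σⱼ<ᵢ (Cⱼ − Rⱼ) → M1=0, M2=72, M3=118, M4=157
Σ MᵢCᵢ = 0·72 + 72·53 + 118·48 + 157·98 = 0 + 3816 + 5664 + 15386 = 24866
Σ Rᵢ = 0 + 7 + 9 + 26 = 42
N̂ = 24866 / 42 ≈ 592.0 → 592

N ≈ 592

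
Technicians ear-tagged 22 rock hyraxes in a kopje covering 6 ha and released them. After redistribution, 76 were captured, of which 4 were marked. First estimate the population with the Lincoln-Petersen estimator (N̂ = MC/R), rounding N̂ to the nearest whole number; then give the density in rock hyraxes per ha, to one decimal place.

N̂ = 22·76/4 = 1672/4 = 418
Density = N̂ / area = 418 / 6 ≈ 69.67 → 69.7 per ha

density ≈ 69.7 rock hyraxes per ha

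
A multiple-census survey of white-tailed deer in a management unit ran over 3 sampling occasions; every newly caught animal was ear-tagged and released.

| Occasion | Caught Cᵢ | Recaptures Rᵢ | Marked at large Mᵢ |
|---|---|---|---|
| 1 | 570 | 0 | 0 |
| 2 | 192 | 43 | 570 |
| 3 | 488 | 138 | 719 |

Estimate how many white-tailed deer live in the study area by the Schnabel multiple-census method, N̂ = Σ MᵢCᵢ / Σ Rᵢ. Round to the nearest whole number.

Σ MᵢCᵢ = 0·570 + 570·192 + 719·488 = 0 + 109440 + 350872 = 460312
Σ Rᵢ = 0 + 43 + 138 = 181
N̂ = 460312 / 181 ≈ 2543.2 → 2543

N ≈ 2543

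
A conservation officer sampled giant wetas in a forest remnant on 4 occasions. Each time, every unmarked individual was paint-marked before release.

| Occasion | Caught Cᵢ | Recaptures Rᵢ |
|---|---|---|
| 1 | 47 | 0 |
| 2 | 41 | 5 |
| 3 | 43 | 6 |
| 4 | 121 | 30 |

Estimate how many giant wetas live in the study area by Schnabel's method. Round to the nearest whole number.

Marked at large before each occasion: Mᵢ = Σⱼ<ᵢ (Cⱼ − Rⱼ) → M1=0, M2=47, M3=83, M4=120
Σ MᵢCᵢ = 0·47 + 47·41 + 83·43 + 120·121 = 0 + 1927 + 3569 + 14520 = 20016
Σ Rᵢ = 0 + 5 + 6 + 30 = 41
N̂ = 20016 / 41 ≈ 488.2 → 488

N ≈ 488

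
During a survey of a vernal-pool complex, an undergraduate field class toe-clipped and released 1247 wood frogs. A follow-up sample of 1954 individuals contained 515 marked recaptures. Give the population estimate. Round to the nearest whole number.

N ≈ 4731

N = (1247 × 1954) / 515 = 2436638 / 515 ≈ 4731.3 → 4731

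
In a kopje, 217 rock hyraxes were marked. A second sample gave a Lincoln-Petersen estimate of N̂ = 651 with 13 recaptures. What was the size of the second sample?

From N = M·C/R: C = N·R / M = 651·13 / 217 = 8463 / 217 = 39.

C = 39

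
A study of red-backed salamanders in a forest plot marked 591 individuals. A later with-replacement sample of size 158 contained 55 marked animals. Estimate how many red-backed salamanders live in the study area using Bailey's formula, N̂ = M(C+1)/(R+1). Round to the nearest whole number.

N̂ = 591·(158+1)/(55+1) = 591·159/56 = 93969/56 ≈ 1678.0 → 1678

N ≈ 1678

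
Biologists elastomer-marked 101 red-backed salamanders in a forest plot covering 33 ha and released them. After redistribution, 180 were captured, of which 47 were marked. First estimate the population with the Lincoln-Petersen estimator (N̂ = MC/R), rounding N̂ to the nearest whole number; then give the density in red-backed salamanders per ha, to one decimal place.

N̂ = 101·180/47 = 18180/47 ≈ 386.8 → 387
Density = N̂ / area = 387 / 33 ≈ 11.73 → 11.7 per ha

density ≈ 11.7 red-backed salamanders per ha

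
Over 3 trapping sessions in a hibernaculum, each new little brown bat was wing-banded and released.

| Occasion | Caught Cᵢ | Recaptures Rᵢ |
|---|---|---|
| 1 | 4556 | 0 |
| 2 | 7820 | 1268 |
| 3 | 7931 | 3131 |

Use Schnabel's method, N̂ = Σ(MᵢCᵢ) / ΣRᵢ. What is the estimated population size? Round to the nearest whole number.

Marked at large before each occasion: Mᵢ = Σⱼ<ᵢ (Cⱼ − Rⱼ) → M1=0, M2=4556, M3=11108
Σ MᵢCᵢ = 0·4556 + 4556·7820 + 11108·7931 = 0 + 35627920 + 88097548 = 123725468
Σ Rᵢ = 0 + 1268 + 3131 = 4399
N̂ = 123725468 / 4399 ≈ 28125.8 → 28126

N ≈ 28,126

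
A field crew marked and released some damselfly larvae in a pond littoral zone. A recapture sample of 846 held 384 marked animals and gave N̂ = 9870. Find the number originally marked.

From N = M·C/R: M = N·R / C = 9870·384 / 846 = 3790080 / 846 = 4480.

M = 4480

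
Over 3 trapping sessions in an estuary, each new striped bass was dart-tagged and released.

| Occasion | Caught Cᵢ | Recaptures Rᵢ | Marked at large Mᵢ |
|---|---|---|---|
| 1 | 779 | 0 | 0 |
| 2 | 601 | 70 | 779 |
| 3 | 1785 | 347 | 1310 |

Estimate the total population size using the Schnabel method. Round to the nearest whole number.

N ≈ 6730

Σ MᵢCᵢ = 0·779 + 779·601 + 1310·1785 = 0 + 468179 + 2338350 = 2806529
Σ Rᵢ = 0 + 70 + 347 = 417
N̂ = 2806529 / 417 ≈ 6730.3 → 6730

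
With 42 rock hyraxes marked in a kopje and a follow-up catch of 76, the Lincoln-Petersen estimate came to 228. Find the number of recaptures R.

R = 14

From N = M·C/R: R = M·C / N = 42·76 / 228 = 3192 / 228 = 14.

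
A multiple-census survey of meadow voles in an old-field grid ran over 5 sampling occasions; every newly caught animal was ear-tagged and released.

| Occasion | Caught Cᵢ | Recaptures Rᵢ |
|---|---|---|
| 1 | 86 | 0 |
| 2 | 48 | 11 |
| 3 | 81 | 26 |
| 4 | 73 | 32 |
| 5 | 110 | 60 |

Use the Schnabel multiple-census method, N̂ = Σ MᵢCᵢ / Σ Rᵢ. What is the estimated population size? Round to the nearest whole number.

Marked at large before each occasion: Mᵢ = Σⱼ<ᵢ (Cⱼ − Rⱼ) → M1=0, M2=86, M3=123, M4=178, M5=219
Σ MᵢCᵢ = 0·86 + 86·48 + 123·81 + 178·73 + 219·110 = 0 + 4128 + 9963 + 12994 + 24090 = 51175
Σ Rᵢ = 0 + 11 + 26 + 32 + 60 = 129
N̂ = 51175 / 129 ≈ 396.7 → 397

N ≈ 397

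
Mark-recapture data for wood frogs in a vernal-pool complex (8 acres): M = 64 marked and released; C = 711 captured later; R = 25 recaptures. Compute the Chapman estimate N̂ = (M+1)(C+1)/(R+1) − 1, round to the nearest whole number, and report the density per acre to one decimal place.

N̂ = 65·712/26 − 1 = 46280/26 − 1 = 1779
Density = N̂ / area = 1779 / 8 ≈ 222.38 → 222.4 per acre

density ≈ 222.4 wood frogs per acre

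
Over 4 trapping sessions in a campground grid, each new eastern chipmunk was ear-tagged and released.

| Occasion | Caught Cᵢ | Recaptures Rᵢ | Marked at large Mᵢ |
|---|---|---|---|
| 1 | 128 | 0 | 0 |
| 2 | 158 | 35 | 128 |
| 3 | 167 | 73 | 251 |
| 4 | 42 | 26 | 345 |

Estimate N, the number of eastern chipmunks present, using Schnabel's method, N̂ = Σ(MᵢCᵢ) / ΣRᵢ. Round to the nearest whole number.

N ≈ 572

Σ MᵢCᵢ = 0·128 + 128·158 + 251·167 + 345·42 = 0 + 20224 + 41917 + 14490 = 76631
Σ Rᵢ = 0 + 35 + 73 + 26 = 134
N̂ = 76631 / 134 ≈ 571.9 → 572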